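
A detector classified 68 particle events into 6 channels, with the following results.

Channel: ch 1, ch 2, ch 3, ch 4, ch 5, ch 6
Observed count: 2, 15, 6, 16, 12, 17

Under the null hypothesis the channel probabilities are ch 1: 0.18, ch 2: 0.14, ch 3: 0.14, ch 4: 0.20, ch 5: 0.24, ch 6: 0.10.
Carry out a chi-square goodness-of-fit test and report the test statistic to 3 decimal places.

29.890

Expected counts E_i = n·p_i: 68×0.18 = 12.24, 68×0.14 = 9.52, 68×0.14 = 9.52, 68×0.20 = 13.6, 68×0.24 = 16.32, 68×0.10 = 6.8.
ch 1: (2 − 12.24)²/12.24 = 104.8576/12.24 = 8.5668
ch 2: (15 − 9.52)²/9.52 = 30.0304/9.52 = 3.1545
ch 3: (6 − 9.52)²/9.52 = 12.3904/9.52 = 1.3015
ch 4: (16 − 13.6)²/13.6 = 5.76/13.6 = 0.4235
ch 5: (12 − 16.32)²/16.32 = 18.6624/16.32 = 1.1435
ch 6: (17 − 6.8)²/6.8 = 104.04/6.8 = 15.3000
Sum = 29.890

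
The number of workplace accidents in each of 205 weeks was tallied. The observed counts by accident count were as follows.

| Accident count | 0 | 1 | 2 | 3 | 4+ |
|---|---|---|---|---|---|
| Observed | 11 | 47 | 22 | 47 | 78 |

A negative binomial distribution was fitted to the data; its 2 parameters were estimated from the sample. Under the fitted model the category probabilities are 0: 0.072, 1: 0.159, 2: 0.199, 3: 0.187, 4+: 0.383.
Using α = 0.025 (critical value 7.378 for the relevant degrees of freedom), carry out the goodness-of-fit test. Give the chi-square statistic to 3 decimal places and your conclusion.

Expected counts E_i = n·p_i: 205×0.072 = 14.76, 205×0.159 = 32.595, 205×0.199 = 40.795, 205×0.187 = 38.335, 205×0.383 = 78.515.
cat         O        E   (O−E)²/E
0          11    14.76     0.9578
1          47   32.595     6.3661
2          22   40.795     8.6592
3          47   38.335     1.9586
4+         78   78.515     0.0034
Sum = 17.945
df = 2. Since 17.945 > 7.378, we reject H₀.

17.945; reject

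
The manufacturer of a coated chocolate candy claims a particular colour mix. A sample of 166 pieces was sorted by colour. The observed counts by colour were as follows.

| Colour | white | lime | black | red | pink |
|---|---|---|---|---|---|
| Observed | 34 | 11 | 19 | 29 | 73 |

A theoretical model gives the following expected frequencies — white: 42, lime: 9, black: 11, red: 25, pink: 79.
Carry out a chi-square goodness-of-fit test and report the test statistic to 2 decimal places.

8.88

cat         O        E   (O−E)²/E
white      34       42      1.524
lime       11        9      0.444
black      19       11      5.818
red        29       25      0.640
pink       73       79      0.456
Sum = 8.88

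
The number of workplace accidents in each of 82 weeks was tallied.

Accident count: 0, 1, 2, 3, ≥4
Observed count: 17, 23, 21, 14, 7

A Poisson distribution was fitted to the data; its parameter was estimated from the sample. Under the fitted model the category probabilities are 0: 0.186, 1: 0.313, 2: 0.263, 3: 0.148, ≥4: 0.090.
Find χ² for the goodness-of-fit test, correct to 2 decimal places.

Expected counts E_i = n·p_i: 82×0.186 = 15.252, 82×0.313 = 25.666, 82×0.263 = 21.566, 82×0.148 = 12.136, 82×0.090 = 7.38.
0: (17 − 15.252)²/15.252 = 3.055504/15.252 = 0.200
1: (23 − 25.666)²/25.666 = 7.107556/25.666 = 0.277
2: (21 − 21.566)²/21.566 = 0.320356/21.566 = 0.015
3: (14 − 12.136)²/12.136 = 3.474496/12.136 = 0.286
≥4: (7 − 7.38)²/7.38 = 0.1444/7.38 = 0.020
Sum = 0.80

0.80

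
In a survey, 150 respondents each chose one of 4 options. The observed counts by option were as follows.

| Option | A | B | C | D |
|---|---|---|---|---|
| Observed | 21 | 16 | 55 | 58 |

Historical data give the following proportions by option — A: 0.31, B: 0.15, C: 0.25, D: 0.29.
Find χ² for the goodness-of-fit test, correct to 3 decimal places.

28.862

Expected counts E_i = n·p_i: 150×0.31 = 46.5, 150×0.15 = 22.5, 150×0.25 = 37.5, 150×0.29 = 43.5.
A: (21 − 46.5)²/46.5 = 650.25/46.5 = 13.9839
B: (16 − 22.5)²/22.5 = 42.25/22.5 = 1.8778
C: (55 − 37.5)²/37.5 = 306.25/37.5 = 8.1667
D: (58 − 43.5)²/43.5 = 210.25/43.5 = 4.8333
Sum = 28.862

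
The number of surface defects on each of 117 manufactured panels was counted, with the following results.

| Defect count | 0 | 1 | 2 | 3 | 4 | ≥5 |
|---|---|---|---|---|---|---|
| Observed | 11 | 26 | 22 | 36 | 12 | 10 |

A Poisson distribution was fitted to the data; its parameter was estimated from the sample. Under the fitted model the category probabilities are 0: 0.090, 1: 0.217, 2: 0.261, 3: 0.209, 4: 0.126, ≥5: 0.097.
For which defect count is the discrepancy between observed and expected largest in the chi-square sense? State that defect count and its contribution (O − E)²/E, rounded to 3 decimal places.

3, 5.453

Expected counts E_i = n·p_i: 117×0.090 = 10.53, 117×0.217 = 25.389, 117×0.261 = 30.537, 117×0.209 = 24.453, 117×0.126 = 14.742, 117×0.097 = 11.349.
cat         O        E   (O−E)²/E
0          11    10.53     0.0210
1          26   25.389     0.0147
2          22   30.537     2.3866
3          36   24.453     5.4526
4          12   14.742     0.5100
≥5         10   11.349     0.1603
The largest term is for 3: 5.453.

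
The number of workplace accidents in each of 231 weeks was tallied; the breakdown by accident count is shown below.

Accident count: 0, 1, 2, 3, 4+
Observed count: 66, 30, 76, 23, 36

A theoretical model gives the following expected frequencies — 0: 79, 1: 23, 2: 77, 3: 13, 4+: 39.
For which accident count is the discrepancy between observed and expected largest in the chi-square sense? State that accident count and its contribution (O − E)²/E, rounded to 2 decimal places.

3, 7.69

χ² = (66−79)²/79 + (30−23)²/23 + (76−77)²/77 + (23−13)²/13 + (36−39)²/39
   = 2.139 + 2.130 + 0.013 + 7.692 + 0.231
The largest term is for 3: 7.69.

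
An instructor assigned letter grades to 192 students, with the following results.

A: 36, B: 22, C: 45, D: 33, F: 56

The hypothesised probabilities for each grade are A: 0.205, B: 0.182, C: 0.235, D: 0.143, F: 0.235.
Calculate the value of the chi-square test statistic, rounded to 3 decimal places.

Expected counts E_i = n·p_i: 192×0.205 = 39.36, 192×0.182 = 34.944, 192×0.235 = 45.12, 192×0.143 = 27.456, 192×0.235 = 45.12.
A: (36 − 39.36)²/39.36 = 11.2896/39.36 = 0.2868
B: (22 − 34.944)²/34.944 = 167.547136/34.944 = 4.7947
C: (45 − 45.12)²/45.12 = 0.0144/45.12 = 0.0003
D: (33 − 27.456)²/27.456 = 30.735936/27.456 = 1.1195
F: (56 − 45.12)²/45.12 = 118.3744/45.12 = 2.6235
Sum = 8.825

8.825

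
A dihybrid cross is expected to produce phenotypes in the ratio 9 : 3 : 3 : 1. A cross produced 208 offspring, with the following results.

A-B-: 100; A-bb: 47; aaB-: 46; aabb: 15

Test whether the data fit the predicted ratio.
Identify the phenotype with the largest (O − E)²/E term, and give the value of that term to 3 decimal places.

Ratio total = 16. Expected counts: 208×9/16 = 117, 208×3/16 = 39, 208×3/16 = 39, 208×1/16 = 13.
χ² = (100−117)²/117 + (47−39)²/39 + (46−39)²/39 + (15−13)²/13
   = 2.4701 + 1.6410 + 1.2564 + 0.3077
The largest term is for A-B-: 2.470.

A-B-, 2.470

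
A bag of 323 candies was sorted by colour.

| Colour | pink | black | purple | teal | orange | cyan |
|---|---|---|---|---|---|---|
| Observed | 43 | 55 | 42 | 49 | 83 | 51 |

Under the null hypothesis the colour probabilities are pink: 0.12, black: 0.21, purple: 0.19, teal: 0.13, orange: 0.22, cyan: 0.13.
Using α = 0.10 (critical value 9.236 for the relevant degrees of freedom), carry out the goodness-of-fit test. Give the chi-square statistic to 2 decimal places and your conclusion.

Expected counts E_i = n·p_i: 323×0.12 = 38.76, 323×0.21 = 67.83, 323×0.19 = 61.37, 323×0.13 = 41.99, 323×0.22 = 71.06, 323×0.13 = 41.99.
cat         O        E   (O−E)²/E
pink       43    38.76      0.464
black      55    67.83      2.427
purple     42    61.37      6.114
teal       49    41.99      1.170
orange     83    71.06      2.006
cyan       51    41.99      1.933
Sum = 14.11
df = 5. Since 14.11 > 9.236, we reject H₀.

14.11; reject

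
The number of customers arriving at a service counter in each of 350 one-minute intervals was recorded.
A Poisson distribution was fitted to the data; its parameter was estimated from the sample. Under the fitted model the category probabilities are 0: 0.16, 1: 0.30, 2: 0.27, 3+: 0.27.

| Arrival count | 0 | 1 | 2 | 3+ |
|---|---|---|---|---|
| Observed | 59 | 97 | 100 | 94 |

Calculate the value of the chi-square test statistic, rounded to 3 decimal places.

1.093

Expected counts E_i = n·p_i: 350×0.16 = 56, 350×0.30 = 105, 350×0.27 = 94.5, 350×0.27 = 94.5.
cat         O        E   (O−E)²/E
0          59       56     0.1607
1          97      105     0.6095
2         100     94.5     0.3201
3+         94     94.5     0.0026
Sum = 1.093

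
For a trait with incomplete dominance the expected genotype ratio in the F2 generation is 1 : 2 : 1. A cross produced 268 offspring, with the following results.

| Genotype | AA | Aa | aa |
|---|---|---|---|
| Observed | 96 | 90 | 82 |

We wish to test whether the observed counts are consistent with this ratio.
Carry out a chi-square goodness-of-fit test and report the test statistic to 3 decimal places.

30.358

Ratio total = 4. Expected counts: 268×1/4 = 67, 268×2/4 = 134, 268×1/4 = 67.
AA: (96 − 67)²/67 = 841/67 = 12.5522
Aa: (90 − 134)²/134 = 1936/134 = 14.4478
aa: (82 − 67)²/67 = 225/67 = 3.3582
Sum = 30.358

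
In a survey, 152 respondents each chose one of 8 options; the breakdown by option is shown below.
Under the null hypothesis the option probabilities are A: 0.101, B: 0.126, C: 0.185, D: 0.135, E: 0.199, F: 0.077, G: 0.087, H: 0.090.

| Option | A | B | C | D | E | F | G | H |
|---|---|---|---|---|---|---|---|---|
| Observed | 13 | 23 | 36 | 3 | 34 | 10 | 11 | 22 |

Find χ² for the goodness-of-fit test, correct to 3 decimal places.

24.448

Expected counts E_i = n·p_i: 152×0.101 = 15.352, 152×0.126 = 19.152, 152×0.185 = 28.12, 152×0.135 = 20.52, 152×0.199 = 30.248, 152×0.077 = 11.704, 152×0.087 = 13.224, 152×0.090 = 13.68.
A: (13 − 15.352)²/15.352 = 5.531904/15.352 = 0.3603
B: (23 − 19.152)²/19.152 = 14.807104/19.152 = 0.7731
C: (36 − 28.12)²/28.12 = 62.0944/28.12 = 2.2082
D: (3 − 20.52)²/20.52 = 306.9504/20.52 = 14.9586
E: (34 − 30.248)²/30.248 = 14.077504/30.248 = 0.4654
F: (10 − 11.704)²/11.704 = 2.903616/11.704 = 0.2481
G: (11 − 13.224)²/13.224 = 4.946176/13.224 = 0.3740
H: (22 − 13.68)²/13.68 = 69.2224/13.68 = 5.0601
Sum = 24.448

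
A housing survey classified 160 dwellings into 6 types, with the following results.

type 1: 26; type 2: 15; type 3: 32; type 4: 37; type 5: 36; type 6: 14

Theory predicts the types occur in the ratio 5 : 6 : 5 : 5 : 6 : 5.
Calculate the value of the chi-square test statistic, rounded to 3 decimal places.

21.300

Ratio total = 32. Expected counts: 160×5/32 = 25, 160×6/32 = 30, 160×5/32 = 25, 160×5/32 = 25, 160×6/32 = 30, 160×5/32 = 25.
χ² = (26−25)²/25 + (15−30)²/30 + (32−25)²/25 + (37−25)²/25 + (36−30)²/30 + (14−25)²/25
   = 0.0400 + 7.5000 + 1.9600 + 5.7600 + 1.2000 + 4.8400
Sum = 21.300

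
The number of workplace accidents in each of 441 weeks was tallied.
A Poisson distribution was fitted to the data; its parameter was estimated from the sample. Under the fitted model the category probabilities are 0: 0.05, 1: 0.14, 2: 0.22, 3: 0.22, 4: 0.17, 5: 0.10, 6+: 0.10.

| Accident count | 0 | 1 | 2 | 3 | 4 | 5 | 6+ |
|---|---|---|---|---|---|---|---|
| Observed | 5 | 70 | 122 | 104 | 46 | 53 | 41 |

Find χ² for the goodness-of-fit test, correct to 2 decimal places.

34.43

Expected counts E_i = n·p_i: 441×0.05 = 22.05, 441×0.14 = 61.74, 441×0.22 = 97.02, 441×0.22 = 97.02, 441×0.17 = 74.97, 441×0.10 = 44.1, 441×0.10 = 44.1.
cat         O        E   (O−E)²/E
0           5    22.05     13.184
1          70    61.74      1.105
2         122    97.02      6.432
3         104    97.02      0.502
4          46    74.97     11.195
5          53     44.1      1.796
6+         41     44.1      0.218
Sum = 34.43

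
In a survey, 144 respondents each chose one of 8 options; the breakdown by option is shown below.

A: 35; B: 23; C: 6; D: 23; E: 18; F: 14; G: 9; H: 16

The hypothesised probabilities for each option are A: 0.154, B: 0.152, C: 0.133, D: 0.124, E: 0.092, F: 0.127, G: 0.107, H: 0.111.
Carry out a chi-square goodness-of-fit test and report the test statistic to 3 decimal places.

Expected counts E_i = n·p_i: 144×0.154 = 22.176, 144×0.152 = 21.888, 144×0.133 = 19.152, 144×0.124 = 17.856, 144×0.092 = 13.248, 144×0.127 = 18.288, 144×0.107 = 15.408, 144×0.111 = 15.984.
χ² = (35−22.176)²/22.176 + (23−21.888)²/21.888 + (6−19.152)²/19.152 + (23−17.856)²/17.856 + (18−13.248)²/13.248 + (14−18.288)²/18.288 + (9−15.408)²/15.408 + (16−15.984)²/15.984
   = 7.4159 + 0.0565 + 9.0317 + 1.4819 + 1.7045 + 1.0054 + 2.6650 + 0.0000
Sum = 23.361

23.361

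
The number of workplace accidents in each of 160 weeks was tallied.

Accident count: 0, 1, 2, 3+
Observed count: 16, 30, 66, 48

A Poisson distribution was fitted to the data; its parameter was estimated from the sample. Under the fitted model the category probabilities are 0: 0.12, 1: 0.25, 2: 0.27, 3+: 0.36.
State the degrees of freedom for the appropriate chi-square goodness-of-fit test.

There are k = 4 categories and 1 parameter estimated from the data, so df = 4 − 1 − 1 = 2.

2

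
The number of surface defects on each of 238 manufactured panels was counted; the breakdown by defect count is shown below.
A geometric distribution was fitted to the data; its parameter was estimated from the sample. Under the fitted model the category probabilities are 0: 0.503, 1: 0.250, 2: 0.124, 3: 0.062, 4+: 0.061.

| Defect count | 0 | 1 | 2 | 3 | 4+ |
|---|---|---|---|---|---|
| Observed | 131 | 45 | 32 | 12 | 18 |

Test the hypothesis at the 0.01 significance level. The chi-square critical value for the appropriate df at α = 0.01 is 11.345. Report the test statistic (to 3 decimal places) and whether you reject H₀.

Expected counts E_i = n·p_i: 238×0.503 = 119.714, 238×0.250 = 59.5, 238×0.124 = 29.512, 238×0.062 = 14.756, 238×0.061 = 14.518.
χ² = (131−119.714)²/119.714 + (45−59.5)²/59.5 + (32−29.512)²/29.512 + (12−14.756)²/14.756 + (18−14.518)²/14.518
   = 1.0640 + 3.5336 + 0.2098 + 0.5147 + 0.8351
Sum = 6.157
df = 3. Since 6.157 < 11.345, we do not reject H₀.

6.157; do not reject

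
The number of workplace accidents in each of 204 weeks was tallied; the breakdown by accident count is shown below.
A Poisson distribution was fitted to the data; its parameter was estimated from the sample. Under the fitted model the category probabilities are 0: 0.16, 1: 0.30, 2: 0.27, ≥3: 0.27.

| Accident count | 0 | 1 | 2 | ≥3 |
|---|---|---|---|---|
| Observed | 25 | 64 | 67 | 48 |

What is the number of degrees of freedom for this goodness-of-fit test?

2

There are k = 4 categories and 1 parameter estimated from the data, so df = 4 − 1 − 1 = 2.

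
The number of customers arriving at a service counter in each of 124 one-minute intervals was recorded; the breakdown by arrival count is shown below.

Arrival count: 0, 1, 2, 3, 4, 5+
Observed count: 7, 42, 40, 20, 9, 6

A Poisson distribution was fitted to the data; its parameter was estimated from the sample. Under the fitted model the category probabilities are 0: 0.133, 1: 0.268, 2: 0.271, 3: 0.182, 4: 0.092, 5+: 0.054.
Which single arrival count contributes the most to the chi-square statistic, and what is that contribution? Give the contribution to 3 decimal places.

Expected counts E_i = n·p_i: 124×0.133 = 16.492, 124×0.268 = 33.232, 124×0.271 = 33.604, 124×0.182 = 22.568, 124×0.092 = 11.408, 124×0.054 = 6.696.
0: (7 − 16.492)²/16.492 = 90.098064/16.492 = 5.4631
1: (42 − 33.232)²/33.232 = 76.877824/33.232 = 2.3134
2: (40 − 33.604)²/33.604 = 40.908816/33.604 = 1.2174
3: (20 − 22.568)²/22.568 = 6.594624/22.568 = 0.2922
4: (9 − 11.408)²/11.408 = 5.798464/11.408 = 0.5083
5+: (6 − 6.696)²/6.696 = 0.484416/6.696 = 0.0723
The largest term is for 0: 5.463.

0, 5.463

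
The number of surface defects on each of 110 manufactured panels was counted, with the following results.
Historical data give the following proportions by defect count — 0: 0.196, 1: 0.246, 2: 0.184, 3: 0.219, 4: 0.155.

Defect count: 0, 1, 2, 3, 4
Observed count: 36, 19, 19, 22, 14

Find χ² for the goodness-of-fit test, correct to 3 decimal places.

Expected counts E_i = n·p_i: 110×0.196 = 21.56, 110×0.246 = 27.06, 110×0.184 = 20.24, 110×0.219 = 24.09, 110×0.155 = 17.05.
cat         O        E   (O−E)²/E
0          36    21.56     9.6713
1          19    27.06     2.4007
2          19    20.24     0.0760
3          22    24.09     0.1813
4          14    17.05     0.5456
Sum = 12.875

12.875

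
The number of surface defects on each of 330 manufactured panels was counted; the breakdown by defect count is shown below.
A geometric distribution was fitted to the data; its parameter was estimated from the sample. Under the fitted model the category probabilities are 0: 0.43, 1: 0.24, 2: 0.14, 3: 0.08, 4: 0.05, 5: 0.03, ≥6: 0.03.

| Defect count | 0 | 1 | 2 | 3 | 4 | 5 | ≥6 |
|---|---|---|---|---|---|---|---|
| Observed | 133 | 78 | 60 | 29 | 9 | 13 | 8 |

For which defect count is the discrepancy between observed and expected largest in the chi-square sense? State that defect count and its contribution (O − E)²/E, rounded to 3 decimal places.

Expected counts E_i = n·p_i: 330×0.43 = 141.9, 330×0.24 = 79.2, 330×0.14 = 46.2, 330×0.08 = 26.4, 330×0.05 = 16.5, 330×0.03 = 9.9, 330×0.03 = 9.9.
χ² = (133−141.9)²/141.9 + (78−79.2)²/79.2 + (60−46.2)²/46.2 + (29−26.4)²/26.4 + (9−16.5)²/16.5 + (13−9.9)²/9.9 + (8−9.9)²/9.9
   = 0.5582 + 0.0182 + 4.1221 + 0.2561 + 3.4091 + 0.9707 + 0.3646
The largest term is for 2: 4.122.

2, 4.122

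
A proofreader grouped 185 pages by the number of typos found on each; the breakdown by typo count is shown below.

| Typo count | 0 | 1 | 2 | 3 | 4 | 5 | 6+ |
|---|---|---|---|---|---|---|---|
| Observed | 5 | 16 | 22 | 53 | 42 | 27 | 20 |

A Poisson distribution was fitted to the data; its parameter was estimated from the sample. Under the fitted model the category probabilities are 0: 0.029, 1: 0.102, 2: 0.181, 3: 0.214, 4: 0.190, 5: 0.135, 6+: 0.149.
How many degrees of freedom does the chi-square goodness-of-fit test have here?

There are k = 7 categories and 1 parameter estimated from the data, so df = 7 − 1 − 1 = 5.

5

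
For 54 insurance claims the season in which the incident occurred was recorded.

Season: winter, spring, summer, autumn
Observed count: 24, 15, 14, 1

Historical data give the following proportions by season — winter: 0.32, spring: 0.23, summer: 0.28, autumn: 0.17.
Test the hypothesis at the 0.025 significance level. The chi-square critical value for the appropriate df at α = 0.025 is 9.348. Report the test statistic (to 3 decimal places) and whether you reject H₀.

10.521; reject

Expected counts E_i = n·p_i: 54×0.32 = 17.28, 54×0.23 = 12.42, 54×0.28 = 15.12, 54×0.17 = 9.18.
winter: (24 − 17.28)²/17.28 = 45.1584/17.28 = 2.6133
spring: (15 − 12.42)²/12.42 = 6.6564/12.42 = 0.5359
summer: (14 − 15.12)²/15.12 = 1.2544/15.12 = 0.0830
autumn: (1 − 9.18)²/9.18 = 66.9124/9.18 = 7.2889
Sum = 10.521
df = 3. Since 10.521 > 9.348, we reject H₀.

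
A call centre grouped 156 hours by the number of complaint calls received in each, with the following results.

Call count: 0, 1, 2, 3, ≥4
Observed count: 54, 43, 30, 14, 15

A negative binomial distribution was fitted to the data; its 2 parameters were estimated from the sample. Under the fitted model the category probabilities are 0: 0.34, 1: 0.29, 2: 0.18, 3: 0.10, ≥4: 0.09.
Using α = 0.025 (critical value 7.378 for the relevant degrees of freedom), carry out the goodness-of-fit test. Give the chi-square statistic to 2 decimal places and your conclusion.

Expected counts E_i = n·p_i: 156×0.34 = 53.04, 156×0.29 = 45.24, 156×0.18 = 28.08, 156×0.10 = 15.6, 156×0.09 = 14.04.
0: (54 − 53.04)²/53.04 = 0.9216/53.04 = 0.017
1: (43 − 45.24)²/45.24 = 5.0176/45.24 = 0.111
2: (30 − 28.08)²/28.08 = 3.6864/28.08 = 0.131
3: (14 − 15.6)²/15.6 = 2.56/15.6 = 0.164
≥4: (15 − 14.04)²/14.04 = 0.9216/14.04 = 0.066
Sum = 0.49
df = 2. Since 0.49 < 7.378, we do not reject H₀.

0.49; do not reject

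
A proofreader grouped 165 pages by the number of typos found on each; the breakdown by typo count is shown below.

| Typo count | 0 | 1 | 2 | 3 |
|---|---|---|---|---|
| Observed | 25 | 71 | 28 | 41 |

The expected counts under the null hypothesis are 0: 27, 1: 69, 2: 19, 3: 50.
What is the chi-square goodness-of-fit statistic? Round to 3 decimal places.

6.089

χ² = (25−27)²/27 + (71−69)²/69 + (28−19)²/19 + (41−50)²/50
   = 0.1481 + 0.0580 + 4.2632 + 1.6200
Sum = 6.089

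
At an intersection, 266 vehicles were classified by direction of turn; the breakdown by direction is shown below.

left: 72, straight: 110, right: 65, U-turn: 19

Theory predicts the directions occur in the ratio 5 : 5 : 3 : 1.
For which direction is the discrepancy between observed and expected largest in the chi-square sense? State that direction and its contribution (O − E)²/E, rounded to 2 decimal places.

left, 5.57

Ratio total = 14. Expected counts: 266×5/14 = 95, 266×5/14 = 95, 266×3/14 = 57, 266×1/14 = 19.
left: (72 − 95)²/95 = 529/95 = 5.568
straight: (110 − 95)²/95 = 225/95 = 2.368
right: (65 − 57)²/57 = 64/57 = 1.123
U-turn: (19 − 19)²/19 = 0/19 = 0.000
The largest term is for left: 5.57.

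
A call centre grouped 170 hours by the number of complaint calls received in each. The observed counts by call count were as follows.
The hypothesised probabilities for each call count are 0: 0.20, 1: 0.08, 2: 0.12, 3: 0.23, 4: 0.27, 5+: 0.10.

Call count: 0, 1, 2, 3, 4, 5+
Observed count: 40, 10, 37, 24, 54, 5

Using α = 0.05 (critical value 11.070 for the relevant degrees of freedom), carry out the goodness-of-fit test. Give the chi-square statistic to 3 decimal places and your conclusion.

Expected counts E_i = n·p_i: 170×0.20 = 34, 170×0.08 = 13.6, 170×0.12 = 20.4, 170×0.23 = 39.1, 170×0.27 = 45.9, 170×0.10 = 17.
0: (40 − 34)²/34 = 36/34 = 1.0588
1: (10 − 13.6)²/13.6 = 12.96/13.6 = 0.9529
2: (37 − 20.4)²/20.4 = 275.56/20.4 = 13.5078
3: (24 − 39.1)²/39.1 = 228.01/39.1 = 5.8315
4: (54 − 45.9)²/45.9 = 65.61/45.9 = 1.4294
5+: (5 − 17)²/17 = 144/17 = 8.4706
Sum = 31.251
df = 5. Since 31.251 > 11.070, we reject H₀.

31.251; reject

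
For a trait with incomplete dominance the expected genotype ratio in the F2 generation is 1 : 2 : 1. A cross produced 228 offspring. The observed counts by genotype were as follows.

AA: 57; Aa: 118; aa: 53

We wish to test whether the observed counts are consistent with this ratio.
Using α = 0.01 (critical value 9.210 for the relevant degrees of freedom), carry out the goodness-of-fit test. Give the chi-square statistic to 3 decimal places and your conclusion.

0.421; do not reject

Ratio total = 4. Expected counts: 228×1/4 = 57, 228×2/4 = 114, 228×1/4 = 57.
cat         O        E   (O−E)²/E
AA         57       57     0.0000
Aa        118      114     0.1404
aa         53       57     0.2807
Sum = 0.421
df = 2. Since 0.421 < 9.210, we do not reject H₀.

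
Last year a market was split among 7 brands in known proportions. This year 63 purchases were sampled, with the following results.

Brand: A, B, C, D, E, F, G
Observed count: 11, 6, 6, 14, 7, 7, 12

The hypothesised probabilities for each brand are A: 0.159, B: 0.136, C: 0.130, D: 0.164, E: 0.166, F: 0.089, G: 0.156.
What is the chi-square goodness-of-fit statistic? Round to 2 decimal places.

4.72

Expected counts E_i = n·p_i: 63×0.159 = 10.017, 63×0.136 = 8.568, 63×0.130 = 8.19, 63×0.164 = 10.332, 63×0.166 = 10.458, 63×0.089 = 5.607, 63×0.156 = 9.828.
cat         O        E   (O−E)²/E
A          11   10.017      0.096
B           6    8.568      0.770
C           6     8.19      0.586
D          14   10.332      1.302
E           7   10.458      1.143
F           7    5.607      0.346
G          12    9.828      0.480
Sum = 4.72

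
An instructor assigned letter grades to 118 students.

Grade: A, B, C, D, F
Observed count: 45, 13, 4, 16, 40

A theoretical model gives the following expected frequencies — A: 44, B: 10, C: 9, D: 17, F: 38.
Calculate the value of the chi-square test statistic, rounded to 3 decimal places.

3.865

A: (45 − 44)²/44 = 1/44 = 0.0227
B: (13 − 10)²/10 = 9/10 = 0.9000
C: (4 − 9)²/9 = 25/9 = 2.7778
D: (16 − 17)²/17 = 1/17 = 0.0588
F: (40 − 38)²/38 = 4/38 = 0.1053
Sum = 3.865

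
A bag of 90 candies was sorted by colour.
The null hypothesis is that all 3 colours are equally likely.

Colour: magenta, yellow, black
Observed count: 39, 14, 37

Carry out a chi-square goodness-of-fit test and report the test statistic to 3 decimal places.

Expected count for each of the 3 categories: 90/3 = 30.
magenta: (39 − 30)²/30 = 81/30 = 2.7000
yellow: (14 − 30)²/30 = 256/30 = 8.5333
black: (37 − 30)²/30 = 49/30 = 1.6333
Sum = 12.867

12.867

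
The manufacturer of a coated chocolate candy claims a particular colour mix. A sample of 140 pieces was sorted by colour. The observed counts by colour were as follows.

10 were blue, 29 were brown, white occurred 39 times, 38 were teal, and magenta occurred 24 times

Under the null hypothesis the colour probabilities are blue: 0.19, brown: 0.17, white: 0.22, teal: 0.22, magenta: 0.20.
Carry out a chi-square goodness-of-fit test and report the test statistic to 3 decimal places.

15.933

Expected counts E_i = n·p_i: 140×0.19 = 26.6, 140×0.17 = 23.8, 140×0.22 = 30.8, 140×0.22 = 30.8, 140×0.20 = 28.
χ² = (10−26.6)²/26.6 + (29−23.8)²/23.8 + (39−30.8)²/30.8 + (38−30.8)²/30.8 + (24−28)²/28
   = 10.3594 + 1.1361 + 2.1831 + 1.6831 + 0.5714
Sum = 15.933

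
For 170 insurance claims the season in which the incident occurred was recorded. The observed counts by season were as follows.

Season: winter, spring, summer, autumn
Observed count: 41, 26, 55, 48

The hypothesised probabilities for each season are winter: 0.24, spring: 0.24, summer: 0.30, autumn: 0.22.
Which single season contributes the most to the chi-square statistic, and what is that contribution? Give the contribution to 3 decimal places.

Expected counts E_i = n·p_i: 170×0.24 = 40.8, 170×0.24 = 40.8, 170×0.30 = 51, 170×0.22 = 37.4.
cat         O        E   (O−E)²/E
winter     41     40.8     0.0010
spring     26     40.8     5.3686
summer     55       51     0.3137
autumn     48     37.4     3.0043
The largest term is for spring: 5.369.

spring, 5.369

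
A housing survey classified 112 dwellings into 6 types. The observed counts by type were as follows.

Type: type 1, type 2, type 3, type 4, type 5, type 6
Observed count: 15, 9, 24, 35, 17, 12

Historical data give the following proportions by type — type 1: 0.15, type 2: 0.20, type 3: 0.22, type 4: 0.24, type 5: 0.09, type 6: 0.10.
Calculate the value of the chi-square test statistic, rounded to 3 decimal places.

15.486

Expected counts E_i = n·p_i: 112×0.15 = 16.8, 112×0.20 = 22.4, 112×0.22 = 24.64, 112×0.24 = 26.88, 112×0.09 = 10.08, 112×0.10 = 11.2.
type 1: (15 − 16.8)²/16.8 = 3.24/16.8 = 0.1929
type 2: (9 − 22.4)²/22.4 = 179.56/22.4 = 8.0161
type 3: (24 − 24.64)²/24.64 = 0.4096/24.64 = 0.0166
type 4: (35 − 26.88)²/26.88 = 65.9344/26.88 = 2.4529
type 5: (17 − 10.08)²/10.08 = 47.8864/10.08 = 4.7506
type 6: (12 − 11.2)²/11.2 = 0.64/11.2 = 0.0571
Sum = 15.486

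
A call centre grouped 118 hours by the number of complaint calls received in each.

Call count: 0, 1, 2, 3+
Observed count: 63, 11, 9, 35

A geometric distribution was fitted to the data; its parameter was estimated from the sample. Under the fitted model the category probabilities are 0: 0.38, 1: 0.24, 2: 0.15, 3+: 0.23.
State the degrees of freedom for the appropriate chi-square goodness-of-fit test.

There are k = 4 categories and 1 parameter estimated from the data, so df = 4 − 1 − 1 = 2.

2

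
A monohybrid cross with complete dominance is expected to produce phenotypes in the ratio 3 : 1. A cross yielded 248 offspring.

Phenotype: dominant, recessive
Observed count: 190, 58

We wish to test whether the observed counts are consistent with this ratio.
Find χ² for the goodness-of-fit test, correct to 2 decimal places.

0.34

Ratio total = 4. Expected counts: 248×3/4 = 186, 248×1/4 = 62.
cat            O        E   (O−E)²/E
dominant     190      186      0.086
recessive     58       62      0.258
Sum = 0.34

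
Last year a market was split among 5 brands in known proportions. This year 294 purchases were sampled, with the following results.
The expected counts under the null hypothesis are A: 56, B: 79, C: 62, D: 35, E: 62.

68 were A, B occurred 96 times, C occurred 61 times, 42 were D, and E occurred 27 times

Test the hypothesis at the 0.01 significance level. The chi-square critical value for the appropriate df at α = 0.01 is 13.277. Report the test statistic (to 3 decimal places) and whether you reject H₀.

27.404; reject

χ² = (68−56)²/56 + (96−79)²/79 + (61−62)²/62 + (42−35)²/35 + (27−62)²/62
   = 2.5714 + 3.6582 + 0.0161 + 1.4000 + 19.7581
Sum = 27.404
df = 4. Since 27.404 > 13.277, we reject H₀.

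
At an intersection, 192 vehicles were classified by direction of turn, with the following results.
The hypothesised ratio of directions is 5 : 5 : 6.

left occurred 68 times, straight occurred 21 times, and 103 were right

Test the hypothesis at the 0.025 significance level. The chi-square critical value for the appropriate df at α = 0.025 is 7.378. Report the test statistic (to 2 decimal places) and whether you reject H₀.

39.76; reject

Ratio total = 16. Expected counts: 192×5/16 = 60, 192×5/16 = 60, 192×6/16 = 72.
χ² = (68−60)²/60 + (21−60)²/60 + (103−72)²/72
   = 1.067 + 25.350 + 13.347
Sum = 39.76
df = 2. Since 39.76 > 7.378, we reject H₀.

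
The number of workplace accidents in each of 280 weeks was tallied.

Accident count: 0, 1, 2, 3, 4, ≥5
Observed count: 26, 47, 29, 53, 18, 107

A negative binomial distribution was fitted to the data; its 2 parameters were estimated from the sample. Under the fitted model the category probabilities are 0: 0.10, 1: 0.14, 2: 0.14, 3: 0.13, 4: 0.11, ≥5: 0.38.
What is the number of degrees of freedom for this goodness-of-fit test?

There are k = 6 categories and 2 parameters estimated from the data, so df = 6 − 1 − 2 = 3.

3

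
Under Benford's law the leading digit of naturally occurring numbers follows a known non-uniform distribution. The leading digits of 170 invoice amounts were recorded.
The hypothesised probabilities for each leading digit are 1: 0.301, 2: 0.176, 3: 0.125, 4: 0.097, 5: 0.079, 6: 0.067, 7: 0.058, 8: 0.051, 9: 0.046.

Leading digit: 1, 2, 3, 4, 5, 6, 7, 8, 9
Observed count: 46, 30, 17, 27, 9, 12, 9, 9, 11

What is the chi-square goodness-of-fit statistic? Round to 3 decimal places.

Expected counts E_i = n·p_i: 170×0.301 = 51.17, 170×0.176 = 29.92, 170×0.125 = 21.25, 170×0.097 = 16.49, 170×0.079 = 13.43, 170×0.067 = 11.39, 170×0.058 = 9.86, 170×0.051 = 8.67, 170×0.046 = 7.82.
cat         O        E   (O−E)²/E
1          46    51.17     0.5224
2          30    29.92     0.0002
3          17    21.25     0.8500
4          27    16.49     6.6986
5           9    13.43     1.4613
6          12    11.39     0.0327
7           9     9.86     0.0750
8           9     8.67     0.0126
9          11     7.82     1.2931
Sum = 10.946

10.946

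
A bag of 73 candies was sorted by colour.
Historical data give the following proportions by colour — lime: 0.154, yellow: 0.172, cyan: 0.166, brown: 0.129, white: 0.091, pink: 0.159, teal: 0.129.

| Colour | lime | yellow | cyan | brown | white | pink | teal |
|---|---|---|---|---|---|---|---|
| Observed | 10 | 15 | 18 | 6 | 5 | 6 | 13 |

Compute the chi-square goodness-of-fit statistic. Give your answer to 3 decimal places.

9.186

Expected counts E_i = n·p_i: 73×0.154 = 11.242, 73×0.172 = 12.556, 73×0.166 = 12.118, 73×0.129 = 9.417, 73×0.091 = 6.643, 73×0.159 = 11.607, 73×0.129 = 9.417.
χ² = (10−11.242)²/11.242 + (15−12.556)²/12.556 + (18−12.118)²/12.118 + (6−9.417)²/9.417 + (5−6.643)²/6.643 + (6−11.607)²/11.607 + (13−9.417)²/9.417
   = 0.1372 + 0.4757 + 2.8551 + 1.2399 + 0.4064 + 2.7086 + 1.3633
Sum = 9.186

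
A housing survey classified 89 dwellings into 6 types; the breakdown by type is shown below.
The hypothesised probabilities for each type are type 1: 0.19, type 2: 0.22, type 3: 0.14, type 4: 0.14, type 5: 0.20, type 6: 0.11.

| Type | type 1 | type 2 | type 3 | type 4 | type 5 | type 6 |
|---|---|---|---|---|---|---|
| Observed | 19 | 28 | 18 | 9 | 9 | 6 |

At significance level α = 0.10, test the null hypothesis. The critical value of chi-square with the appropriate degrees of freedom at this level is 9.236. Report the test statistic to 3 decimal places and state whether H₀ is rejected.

Expected counts E_i = n·p_i: 89×0.19 = 16.91, 89×0.22 = 19.58, 89×0.14 = 12.46, 89×0.14 = 12.46, 89×0.20 = 17.8, 89×0.11 = 9.79.
χ² = (19−16.91)²/16.91 + (28−19.58)²/19.58 + (18−12.46)²/12.46 + (9−12.46)²/12.46 + (9−17.8)²/17.8 + (6−9.79)²/9.79
   = 0.2583 + 3.6209 + 2.4632 + 0.9608 + 4.3506 + 1.4672
Sum = 13.121
df = 5. Since 13.121 > 9.236, we reject H₀.

13.121; reject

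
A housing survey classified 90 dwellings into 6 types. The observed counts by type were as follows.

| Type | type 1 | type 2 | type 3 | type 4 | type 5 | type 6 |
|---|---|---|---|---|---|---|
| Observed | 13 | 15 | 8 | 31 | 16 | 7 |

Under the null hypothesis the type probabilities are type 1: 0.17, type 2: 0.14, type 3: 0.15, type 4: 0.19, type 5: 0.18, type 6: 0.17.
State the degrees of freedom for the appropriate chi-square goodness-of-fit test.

There are k = 6 categories and no parameters were estimated from the data, so df = 6 − 1 = 5.

5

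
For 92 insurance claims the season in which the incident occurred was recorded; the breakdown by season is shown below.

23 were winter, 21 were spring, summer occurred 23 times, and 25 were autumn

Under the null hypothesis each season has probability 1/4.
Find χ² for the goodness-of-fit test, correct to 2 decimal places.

0.35

Under H₀ each category has probability 1/4, so each expected count is 92/4 = 23.
winter: (23 − 23)²/23 = 0/23 = 0.000
spring: (21 − 23)²/23 = 4/23 = 0.174
summer: (23 − 23)²/23 = 0/23 = 0.000
autumn: (25 − 23)²/23 = 4/23 = 0.174
Sum = 0.35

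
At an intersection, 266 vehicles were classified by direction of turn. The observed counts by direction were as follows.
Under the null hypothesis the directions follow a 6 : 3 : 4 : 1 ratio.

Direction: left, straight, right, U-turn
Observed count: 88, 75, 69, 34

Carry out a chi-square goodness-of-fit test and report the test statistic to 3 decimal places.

Ratio total = 14. Expected counts: 266×6/14 = 114, 266×3/14 = 57, 266×4/14 = 76, 266×1/14 = 19.
left: (88 − 114)²/114 = 676/114 = 5.9298
straight: (75 − 57)²/57 = 324/57 = 5.6842
right: (69 − 76)²/76 = 49/76 = 0.6447
U-turn: (34 − 19)²/19 = 225/19 = 11.8421
Sum = 24.101

24.101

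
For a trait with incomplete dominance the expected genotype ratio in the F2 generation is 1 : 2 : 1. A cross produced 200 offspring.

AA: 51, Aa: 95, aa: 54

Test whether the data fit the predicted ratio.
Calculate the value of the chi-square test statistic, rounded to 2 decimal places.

Ratio total = 4. Expected counts: 200×1/4 = 50, 200×2/4 = 100, 200×1/4 = 50.
AA: (51 − 50)²/50 = 1/50 = 0.020
Aa: (95 − 100)²/100 = 25/100 = 0.250
aa: (54 − 50)²/50 = 16/50 = 0.320
Sum = 0.59

0.59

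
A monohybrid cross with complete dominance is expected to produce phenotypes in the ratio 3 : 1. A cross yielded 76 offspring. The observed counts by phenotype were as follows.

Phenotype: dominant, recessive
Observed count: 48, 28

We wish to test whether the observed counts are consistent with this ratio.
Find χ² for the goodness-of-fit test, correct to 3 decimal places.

5.684

Ratio total = 4. Expected counts: 76×3/4 = 57, 76×1/4 = 19.
dominant: (48 − 57)²/57 = 81/57 = 1.4211
recessive: (28 − 19)²/19 = 81/19 = 4.2632
Sum = 5.684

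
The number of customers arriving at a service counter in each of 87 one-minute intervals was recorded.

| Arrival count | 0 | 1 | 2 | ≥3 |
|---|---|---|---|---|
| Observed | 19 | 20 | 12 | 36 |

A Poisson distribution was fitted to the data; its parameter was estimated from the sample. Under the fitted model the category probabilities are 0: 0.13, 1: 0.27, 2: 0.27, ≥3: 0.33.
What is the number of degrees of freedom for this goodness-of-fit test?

2

There are k = 4 categories and 1 parameter estimated from the data, so df = 4 − 1 − 1 = 2.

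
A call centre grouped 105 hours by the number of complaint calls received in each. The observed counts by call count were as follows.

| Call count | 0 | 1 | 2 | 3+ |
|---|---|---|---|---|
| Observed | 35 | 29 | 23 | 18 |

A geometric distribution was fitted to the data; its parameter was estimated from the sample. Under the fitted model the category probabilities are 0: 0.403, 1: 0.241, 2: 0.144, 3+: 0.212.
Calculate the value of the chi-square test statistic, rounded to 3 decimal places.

6.726

Expected counts E_i = n·p_i: 105×0.403 = 42.315, 105×0.241 = 25.305, 105×0.144 = 15.12, 105×0.212 = 22.26.
0: (35 − 42.315)²/42.315 = 53.509225/42.315 = 1.2645
1: (29 − 25.305)²/25.305 = 13.653025/25.305 = 0.5395
2: (23 − 15.12)²/15.12 = 62.0944/15.12 = 4.1068
3+: (18 − 22.26)²/22.26 = 18.1476/22.26 = 0.8153
Sum = 6.726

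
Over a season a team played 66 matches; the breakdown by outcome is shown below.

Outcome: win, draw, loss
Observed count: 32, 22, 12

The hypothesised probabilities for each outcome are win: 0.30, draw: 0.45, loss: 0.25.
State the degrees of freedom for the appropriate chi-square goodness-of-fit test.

There are k = 3 categories and no parameters were estimated from the data, so df = 3 − 1 = 2.

2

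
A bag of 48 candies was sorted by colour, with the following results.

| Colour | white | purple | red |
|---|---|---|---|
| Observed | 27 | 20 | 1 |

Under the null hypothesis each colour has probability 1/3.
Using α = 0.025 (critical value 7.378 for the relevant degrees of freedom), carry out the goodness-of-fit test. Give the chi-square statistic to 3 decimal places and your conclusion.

22.625; reject

Under H₀ each category has probability 1/3, so each expected count is 48/3 = 16.
cat         O        E   (O−E)²/E
white      27       16     7.5625
purple     20       16     1.0000
red         1       16    14.0625
Sum = 22.625
df = 2. Since 22.625 > 7.378, we reject H₀.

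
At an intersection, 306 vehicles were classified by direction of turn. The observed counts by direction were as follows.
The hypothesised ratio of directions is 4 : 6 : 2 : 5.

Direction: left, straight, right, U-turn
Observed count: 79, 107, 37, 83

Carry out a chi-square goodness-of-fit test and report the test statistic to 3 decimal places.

Ratio total = 17. Expected counts: 306×4/17 = 72, 306×6/17 = 108, 306×2/17 = 36, 306×5/17 = 90.
χ² = (79−72)²/72 + (107−108)²/108 + (37−36)²/36 + (83−90)²/90
   = 0.6806 + 0.0093 + 0.0278 + 0.5444
Sum = 1.262

1.262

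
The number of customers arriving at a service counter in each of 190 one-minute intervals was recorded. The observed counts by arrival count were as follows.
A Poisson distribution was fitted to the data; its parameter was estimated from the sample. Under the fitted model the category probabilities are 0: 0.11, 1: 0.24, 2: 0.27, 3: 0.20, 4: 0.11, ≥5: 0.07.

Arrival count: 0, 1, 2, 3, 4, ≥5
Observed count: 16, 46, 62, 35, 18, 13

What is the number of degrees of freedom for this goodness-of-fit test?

4

There are k = 6 categories and 1 parameter estimated from the data, so df = 6 − 1 − 1 = 4.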